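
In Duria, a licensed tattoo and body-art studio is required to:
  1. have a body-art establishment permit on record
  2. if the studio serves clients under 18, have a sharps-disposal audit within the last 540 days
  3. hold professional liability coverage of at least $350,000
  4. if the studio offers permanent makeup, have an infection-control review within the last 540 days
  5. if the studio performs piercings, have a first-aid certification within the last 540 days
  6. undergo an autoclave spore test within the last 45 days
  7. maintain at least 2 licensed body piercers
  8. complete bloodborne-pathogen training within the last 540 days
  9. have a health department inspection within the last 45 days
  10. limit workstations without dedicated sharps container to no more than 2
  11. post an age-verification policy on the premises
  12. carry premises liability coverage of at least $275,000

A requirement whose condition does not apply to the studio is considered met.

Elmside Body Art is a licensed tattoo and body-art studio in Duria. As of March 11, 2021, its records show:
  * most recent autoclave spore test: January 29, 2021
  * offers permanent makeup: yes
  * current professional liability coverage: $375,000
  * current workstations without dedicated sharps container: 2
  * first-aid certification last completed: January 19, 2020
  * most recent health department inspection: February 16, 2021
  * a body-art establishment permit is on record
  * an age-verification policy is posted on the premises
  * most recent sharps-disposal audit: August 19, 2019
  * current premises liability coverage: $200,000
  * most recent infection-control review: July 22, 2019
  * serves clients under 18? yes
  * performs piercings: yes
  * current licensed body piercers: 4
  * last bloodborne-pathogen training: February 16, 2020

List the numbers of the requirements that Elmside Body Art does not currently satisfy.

1. body-art establishment permit present → met
2. condition 'serves clients under 18' holds; sharps-disposal audit 570 days ago vs limit 540 → not met
3. professional liability coverage $375,000 ≥ $350,000 → met
4. condition 'offers permanent makeup' holds; infection-control review 598 days ago vs limit 540 → not met
5. condition 'performs piercings' holds; first-aid certification 417 days ago vs limit 540 → met
6. autoclave spore test 41 days ago vs limit 45 → met
7. licensed body piercers 4 ≥ 2 → met
8. bloodborne-pathogen training 389 days ago vs limit 540 → met
9. health department inspection 23 days ago vs limit 45 → met
10. workstations without dedicated sharps container 2 ≤ 2 → met
11. age-verification policy present → met
12. premises liability coverage $200,000 < $275,000 → not met
Not met: 2, 4, 12

2, 4, 12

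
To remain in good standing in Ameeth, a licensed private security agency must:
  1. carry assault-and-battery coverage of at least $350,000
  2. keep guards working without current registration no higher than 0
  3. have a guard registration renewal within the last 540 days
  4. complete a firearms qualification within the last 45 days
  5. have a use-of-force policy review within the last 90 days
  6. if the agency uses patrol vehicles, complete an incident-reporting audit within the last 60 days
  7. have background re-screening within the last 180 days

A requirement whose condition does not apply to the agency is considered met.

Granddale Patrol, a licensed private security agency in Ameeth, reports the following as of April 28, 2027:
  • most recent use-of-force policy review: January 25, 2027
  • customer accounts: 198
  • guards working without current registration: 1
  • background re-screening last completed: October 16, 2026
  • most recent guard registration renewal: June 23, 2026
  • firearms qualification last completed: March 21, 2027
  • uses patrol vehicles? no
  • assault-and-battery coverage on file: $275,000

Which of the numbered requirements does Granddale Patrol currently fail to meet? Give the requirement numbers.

1, 2, 5, 7

1. assault-and-battery coverage $275,000 < $350,000 → not met
2. guards working without current registration 1 > 0 → not met
3. guard registration renewal 309 days ago vs limit 540 → met
4. firearms qualification 38 days ago vs limit 45 → met
5. use-of-force policy review 93 days ago vs limit 90 → not met
6. condition 'uses patrol vehicles' does not hold → requirement n/a → met
7. background re-screening 194 days ago vs limit 180 → not met
Not met: 1, 2, 5, 7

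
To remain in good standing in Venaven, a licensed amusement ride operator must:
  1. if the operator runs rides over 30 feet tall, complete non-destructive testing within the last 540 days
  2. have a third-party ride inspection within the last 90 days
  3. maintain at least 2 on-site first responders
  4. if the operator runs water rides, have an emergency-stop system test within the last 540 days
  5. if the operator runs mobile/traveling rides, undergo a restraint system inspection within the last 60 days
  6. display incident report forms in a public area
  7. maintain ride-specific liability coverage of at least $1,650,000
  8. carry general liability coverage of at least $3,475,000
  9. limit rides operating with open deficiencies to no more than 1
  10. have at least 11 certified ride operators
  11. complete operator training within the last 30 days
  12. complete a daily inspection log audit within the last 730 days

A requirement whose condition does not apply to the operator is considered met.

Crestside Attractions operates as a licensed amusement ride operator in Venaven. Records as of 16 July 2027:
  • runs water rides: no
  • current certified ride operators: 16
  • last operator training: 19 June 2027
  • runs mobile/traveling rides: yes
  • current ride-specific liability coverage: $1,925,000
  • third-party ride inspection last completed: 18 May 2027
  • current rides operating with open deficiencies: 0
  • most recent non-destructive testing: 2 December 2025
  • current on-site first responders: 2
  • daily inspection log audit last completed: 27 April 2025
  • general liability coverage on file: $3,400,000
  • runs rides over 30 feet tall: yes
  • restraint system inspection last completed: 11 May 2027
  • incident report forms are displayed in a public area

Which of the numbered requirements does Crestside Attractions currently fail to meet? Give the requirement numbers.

1, 5, 8, 12

1. condition 'runs rides over 30 feet tall' holds; non-destructive testing 591 days ago vs limit 540 → not met
2. third-party ride inspection 59 days ago vs limit 90 → met
3. on-site first responders 2 ≥ 2 → met
4. condition 'runs water rides' does not hold → requirement n/a → met
5. condition 'runs mobile/traveling rides' holds; restraint system inspection 66 days ago vs limit 60 → not met
6. incident report forms present → met
7. ride-specific liability coverage $1,925,000 ≥ $1,650,000 → met
8. general liability coverage $3,400,000 < $3,475,000 → not met
9. rides operating with open deficiencies 0 ≤ 1 → met
10. certified ride operators 16 ≥ 11 → met
11. operator training 27 days ago vs limit 30 → met
12. daily inspection log audit 810 days ago vs limit 730 → not met
Not met: 1, 5, 8, 12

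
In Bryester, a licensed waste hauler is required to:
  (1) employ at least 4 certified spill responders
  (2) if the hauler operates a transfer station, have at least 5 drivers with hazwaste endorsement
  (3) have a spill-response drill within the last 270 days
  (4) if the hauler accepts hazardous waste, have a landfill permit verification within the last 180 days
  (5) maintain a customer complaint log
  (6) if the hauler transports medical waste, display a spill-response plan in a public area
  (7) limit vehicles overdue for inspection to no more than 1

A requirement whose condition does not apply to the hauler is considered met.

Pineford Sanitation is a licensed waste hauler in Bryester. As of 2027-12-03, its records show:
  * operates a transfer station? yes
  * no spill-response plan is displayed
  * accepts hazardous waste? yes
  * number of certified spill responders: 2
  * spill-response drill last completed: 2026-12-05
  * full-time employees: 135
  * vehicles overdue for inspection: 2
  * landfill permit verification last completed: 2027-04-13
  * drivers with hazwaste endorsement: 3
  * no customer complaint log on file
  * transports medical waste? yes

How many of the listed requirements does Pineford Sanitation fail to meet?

7

1. certified spill responders 2 < 4 → not met
2. condition 'operates a transfer station' holds; drivers with hazwaste endorsement 3 < 5 → not met
3. spill-response drill 363 days ago vs limit 270 → not met
4. condition 'accepts hazardous waste' holds; landfill permit verification 234 days ago vs limit 180 → not met
5. customer complaint log absent → not met
6. condition 'transports medical waste' holds; spill-response plan absent → not met
7. vehicles overdue for inspection 2 > 1 → not met
Not met: 7 of 7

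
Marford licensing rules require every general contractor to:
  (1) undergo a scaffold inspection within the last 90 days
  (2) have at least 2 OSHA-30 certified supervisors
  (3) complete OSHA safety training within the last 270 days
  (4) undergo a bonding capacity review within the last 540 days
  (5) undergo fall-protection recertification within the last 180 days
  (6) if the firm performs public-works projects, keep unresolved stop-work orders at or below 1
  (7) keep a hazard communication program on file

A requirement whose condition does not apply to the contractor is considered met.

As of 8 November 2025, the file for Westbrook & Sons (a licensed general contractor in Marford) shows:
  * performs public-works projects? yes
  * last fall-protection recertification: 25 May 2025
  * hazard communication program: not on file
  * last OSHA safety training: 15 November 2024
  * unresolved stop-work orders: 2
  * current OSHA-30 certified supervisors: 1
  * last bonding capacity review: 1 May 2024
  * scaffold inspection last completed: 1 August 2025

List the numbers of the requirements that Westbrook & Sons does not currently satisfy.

1. scaffold inspection 99 days ago vs limit 90 → not met
2. OSHA-30 certified supervisors 1 < 2 → not met
3. OSHA safety training 358 days ago vs limit 270 → not met
4. bonding capacity review 556 days ago vs limit 540 → not met
5. fall-protection recertification 167 days ago vs limit 180 → met
6. condition 'performs public-works projects' holds; unresolved stop-work orders 2 > 1 → not met
7. hazard communication program absent → not met
Not met: 1, 2, 3, 4, 6, 7

1, 2, 3, 4, 6, 7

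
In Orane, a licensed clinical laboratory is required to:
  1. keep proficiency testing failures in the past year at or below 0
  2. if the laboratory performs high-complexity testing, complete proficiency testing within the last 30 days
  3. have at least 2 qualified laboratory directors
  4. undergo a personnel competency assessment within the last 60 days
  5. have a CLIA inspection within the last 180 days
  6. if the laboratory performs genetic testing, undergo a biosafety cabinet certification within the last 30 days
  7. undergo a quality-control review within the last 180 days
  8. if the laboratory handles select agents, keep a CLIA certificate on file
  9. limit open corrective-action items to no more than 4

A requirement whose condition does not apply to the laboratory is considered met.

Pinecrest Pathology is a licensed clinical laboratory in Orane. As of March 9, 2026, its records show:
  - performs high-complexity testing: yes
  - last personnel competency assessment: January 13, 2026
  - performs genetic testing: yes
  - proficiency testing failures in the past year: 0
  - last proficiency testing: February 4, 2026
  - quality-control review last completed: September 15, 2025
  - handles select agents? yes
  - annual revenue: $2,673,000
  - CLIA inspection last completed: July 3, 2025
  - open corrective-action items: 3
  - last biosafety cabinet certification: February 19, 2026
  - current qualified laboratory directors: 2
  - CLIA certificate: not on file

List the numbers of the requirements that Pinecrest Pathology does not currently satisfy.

2, 5, 8

1. proficiency testing failures in the past year 0 ≤ 0 → met
2. condition 'performs high-complexity testing' holds; proficiency testing 33 days ago vs limit 30 → not met
3. qualified laboratory directors 2 ≥ 2 → met
4. personnel competency assessment 55 days ago vs limit 60 → met
5. CLIA inspection 249 days ago vs limit 180 → not met
6. condition 'performs genetic testing' holds; biosafety cabinet certification 18 days ago vs limit 30 → met
7. quality-control review 175 days ago vs limit 180 → met
8. condition 'handles select agents' holds; CLIA certificate absent → not met
9. open corrective-action items 3 ≤ 4 → met
Not met: 2, 5, 8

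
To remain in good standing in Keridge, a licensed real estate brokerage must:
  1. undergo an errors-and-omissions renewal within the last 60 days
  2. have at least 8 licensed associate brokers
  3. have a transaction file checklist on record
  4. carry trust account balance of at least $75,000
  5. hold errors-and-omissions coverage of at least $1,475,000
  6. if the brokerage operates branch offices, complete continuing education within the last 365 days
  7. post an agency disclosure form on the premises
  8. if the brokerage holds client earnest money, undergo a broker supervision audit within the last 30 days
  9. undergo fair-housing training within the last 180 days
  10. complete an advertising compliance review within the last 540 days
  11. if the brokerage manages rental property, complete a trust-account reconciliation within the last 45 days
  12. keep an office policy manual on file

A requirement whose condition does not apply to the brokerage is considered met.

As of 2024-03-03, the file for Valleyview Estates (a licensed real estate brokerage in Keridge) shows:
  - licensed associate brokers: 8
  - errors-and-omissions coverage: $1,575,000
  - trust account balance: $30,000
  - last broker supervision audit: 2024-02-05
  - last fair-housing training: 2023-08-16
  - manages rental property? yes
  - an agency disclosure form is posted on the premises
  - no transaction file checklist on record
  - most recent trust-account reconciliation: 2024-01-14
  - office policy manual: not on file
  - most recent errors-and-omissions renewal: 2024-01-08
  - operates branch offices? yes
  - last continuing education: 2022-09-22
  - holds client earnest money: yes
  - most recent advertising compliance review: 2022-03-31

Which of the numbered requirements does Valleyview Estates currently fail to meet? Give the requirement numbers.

1. errors-and-omissions renewal 55 days ago vs limit 60 → met
2. licensed associate brokers 8 ≥ 8 → met
3. transaction file checklist absent → not met
4. trust account balance $30,000 < $75,000 → not met
5. errors-and-omissions coverage $1,575,000 ≥ $1,475,000 → met
6. condition 'operates branch offices' holds; continuing education 528 days ago vs limit 365 → not met
7. agency disclosure form present → met
8. condition 'holds client earnest money' holds; broker supervision audit 27 days ago vs limit 30 → met
9. fair-housing training 200 days ago vs limit 180 → not met
10. advertising compliance review 703 days ago vs limit 540 → not met
11. condition 'manages rental property' holds; trust-account reconciliation 49 days ago vs limit 45 → not met
12. office policy manual absent → not met
Not met: 3, 4, 6, 9, 10, 11, 12

3, 4, 6, 9, 10, 11, 12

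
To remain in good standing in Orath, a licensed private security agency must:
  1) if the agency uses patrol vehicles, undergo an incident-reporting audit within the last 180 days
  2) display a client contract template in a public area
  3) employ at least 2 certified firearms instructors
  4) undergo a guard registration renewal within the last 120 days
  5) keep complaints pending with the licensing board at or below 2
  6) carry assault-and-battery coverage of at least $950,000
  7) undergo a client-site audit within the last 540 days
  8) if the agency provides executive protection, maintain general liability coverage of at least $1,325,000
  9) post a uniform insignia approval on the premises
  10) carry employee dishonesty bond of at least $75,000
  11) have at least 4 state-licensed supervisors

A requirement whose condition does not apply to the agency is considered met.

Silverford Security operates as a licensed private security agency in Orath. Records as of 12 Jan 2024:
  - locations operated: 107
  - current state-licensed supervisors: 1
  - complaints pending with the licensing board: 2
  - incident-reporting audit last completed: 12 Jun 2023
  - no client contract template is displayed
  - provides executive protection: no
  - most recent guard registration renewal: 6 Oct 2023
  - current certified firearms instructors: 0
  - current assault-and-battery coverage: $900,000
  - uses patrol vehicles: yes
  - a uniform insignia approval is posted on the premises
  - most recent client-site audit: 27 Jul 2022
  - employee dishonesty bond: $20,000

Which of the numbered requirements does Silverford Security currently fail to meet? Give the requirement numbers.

1, 2, 3, 6, 10, 11

1. condition 'uses patrol vehicles' holds; incident-reporting audit 214 days ago vs limit 180 → not met
2. client contract template absent → not met
3. certified firearms instructors 0 < 2 → not met
4. guard registration renewal 98 days ago vs limit 120 → met
5. complaints pending with the licensing board 2 ≤ 2 → met
6. assault-and-battery coverage $900,000 < $950,000 → not met
7. client-site audit 534 days ago vs limit 540 → met
8. condition 'provides executive protection' does not hold → requirement n/a → met
9. uniform insignia approval present → met
10. employee dishonesty bond $20,000 < $75,000 → not met
11. state-licensed supervisors 1 < 4 → not met
Not met: 1, 2, 3, 6, 10, 11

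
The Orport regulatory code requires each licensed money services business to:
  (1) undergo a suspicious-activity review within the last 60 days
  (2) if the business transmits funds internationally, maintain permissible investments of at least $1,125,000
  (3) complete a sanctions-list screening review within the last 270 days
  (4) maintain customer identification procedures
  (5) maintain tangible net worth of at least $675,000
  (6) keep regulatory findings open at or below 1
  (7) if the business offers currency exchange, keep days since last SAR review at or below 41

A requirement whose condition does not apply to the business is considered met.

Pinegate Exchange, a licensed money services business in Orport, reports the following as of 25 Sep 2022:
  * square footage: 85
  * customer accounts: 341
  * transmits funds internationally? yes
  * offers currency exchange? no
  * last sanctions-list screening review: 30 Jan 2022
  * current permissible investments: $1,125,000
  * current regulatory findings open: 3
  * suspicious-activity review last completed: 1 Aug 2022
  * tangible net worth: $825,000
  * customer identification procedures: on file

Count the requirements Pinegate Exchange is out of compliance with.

1

1. suspicious-activity review 55 days ago vs limit 60 → met
2. condition 'transmits funds internationally' holds; permissible investments $1,125,000 ≥ $1,125,000 → met
3. sanctions-list screening review 238 days ago vs limit 270 → met
4. customer identification procedures present → met
5. tangible net worth $825,000 ≥ $675,000 → met
6. regulatory findings open 3 > 1 → not met
7. condition 'offers currency exchange' does not hold → requirement n/a → met
Not met: 1 of 7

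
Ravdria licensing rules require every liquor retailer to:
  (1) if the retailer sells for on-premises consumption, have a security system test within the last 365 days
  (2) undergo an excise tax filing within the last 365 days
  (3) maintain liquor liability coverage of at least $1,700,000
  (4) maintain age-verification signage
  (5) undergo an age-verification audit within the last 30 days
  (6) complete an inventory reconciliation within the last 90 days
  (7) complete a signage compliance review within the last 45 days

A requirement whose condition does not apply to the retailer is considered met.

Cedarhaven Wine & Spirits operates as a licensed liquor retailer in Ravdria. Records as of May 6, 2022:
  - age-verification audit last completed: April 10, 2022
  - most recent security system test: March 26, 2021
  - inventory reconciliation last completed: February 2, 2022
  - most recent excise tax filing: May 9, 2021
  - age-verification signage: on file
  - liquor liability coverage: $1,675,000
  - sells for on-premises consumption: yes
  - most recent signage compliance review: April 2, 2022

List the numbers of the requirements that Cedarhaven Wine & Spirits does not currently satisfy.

1. condition 'sells for on-premises consumption' holds; security system test 406 days ago vs limit 365 → not met
2. excise tax filing 362 days ago vs limit 365 → met
3. liquor liability coverage $1,675,000 < $1,700,000 → not met
4. age-verification signage present → met
5. age-verification audit 26 days ago vs limit 30 → met
6. inventory reconciliation 93 days ago vs limit 90 → not met
7. signage compliance review 34 days ago vs limit 45 → met
Not met: 1, 3, 6

1, 3, 6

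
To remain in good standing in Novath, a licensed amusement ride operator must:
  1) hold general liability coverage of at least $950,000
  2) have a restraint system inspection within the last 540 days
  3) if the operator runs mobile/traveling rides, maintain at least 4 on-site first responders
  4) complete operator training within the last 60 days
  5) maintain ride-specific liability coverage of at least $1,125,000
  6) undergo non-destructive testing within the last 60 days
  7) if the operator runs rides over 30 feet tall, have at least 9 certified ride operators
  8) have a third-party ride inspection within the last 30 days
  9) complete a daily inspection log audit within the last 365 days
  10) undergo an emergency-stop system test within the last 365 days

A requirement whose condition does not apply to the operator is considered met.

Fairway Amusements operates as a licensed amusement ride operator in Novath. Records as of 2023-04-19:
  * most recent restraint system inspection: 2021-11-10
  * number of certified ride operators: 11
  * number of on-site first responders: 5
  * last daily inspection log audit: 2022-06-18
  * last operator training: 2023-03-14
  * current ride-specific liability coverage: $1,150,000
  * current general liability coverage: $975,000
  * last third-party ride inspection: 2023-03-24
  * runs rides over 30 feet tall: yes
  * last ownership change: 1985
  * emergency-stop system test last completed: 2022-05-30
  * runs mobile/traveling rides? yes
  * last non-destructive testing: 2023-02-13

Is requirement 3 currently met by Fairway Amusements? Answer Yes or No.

3. condition 'runs mobile/traveling rides' holds; on-site first responders 5 ≥ 4 → met

Yes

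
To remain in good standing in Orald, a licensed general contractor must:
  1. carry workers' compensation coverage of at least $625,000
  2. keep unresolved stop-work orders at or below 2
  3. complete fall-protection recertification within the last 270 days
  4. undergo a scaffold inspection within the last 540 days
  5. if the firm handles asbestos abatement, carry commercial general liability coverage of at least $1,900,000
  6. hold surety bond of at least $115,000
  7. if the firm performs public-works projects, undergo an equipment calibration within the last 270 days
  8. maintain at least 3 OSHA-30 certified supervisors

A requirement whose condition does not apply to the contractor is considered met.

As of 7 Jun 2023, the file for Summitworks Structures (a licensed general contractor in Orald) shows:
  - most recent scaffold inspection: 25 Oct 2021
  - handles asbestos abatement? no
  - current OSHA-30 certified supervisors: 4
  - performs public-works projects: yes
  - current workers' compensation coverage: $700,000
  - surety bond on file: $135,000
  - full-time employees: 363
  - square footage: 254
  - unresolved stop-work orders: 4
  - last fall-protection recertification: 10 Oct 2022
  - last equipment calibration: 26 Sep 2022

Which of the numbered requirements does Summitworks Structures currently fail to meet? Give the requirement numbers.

1. workers' compensation coverage $700,000 ≥ $625,000 → met
2. unresolved stop-work orders 4 > 2 → not met
3. fall-protection recertification 240 days ago vs limit 270 → met
4. scaffold inspection 590 days ago vs limit 540 → not met
5. condition 'handles asbestos abatement' does not hold → requirement n/a → met
6. surety bond $135,000 ≥ $115,000 → met
7. condition 'performs public-works projects' holds; equipment calibration 254 days ago vs limit 270 → met
8. OSHA-30 certified supervisors 4 ≥ 3 → met
Not met: 2, 4

2, 4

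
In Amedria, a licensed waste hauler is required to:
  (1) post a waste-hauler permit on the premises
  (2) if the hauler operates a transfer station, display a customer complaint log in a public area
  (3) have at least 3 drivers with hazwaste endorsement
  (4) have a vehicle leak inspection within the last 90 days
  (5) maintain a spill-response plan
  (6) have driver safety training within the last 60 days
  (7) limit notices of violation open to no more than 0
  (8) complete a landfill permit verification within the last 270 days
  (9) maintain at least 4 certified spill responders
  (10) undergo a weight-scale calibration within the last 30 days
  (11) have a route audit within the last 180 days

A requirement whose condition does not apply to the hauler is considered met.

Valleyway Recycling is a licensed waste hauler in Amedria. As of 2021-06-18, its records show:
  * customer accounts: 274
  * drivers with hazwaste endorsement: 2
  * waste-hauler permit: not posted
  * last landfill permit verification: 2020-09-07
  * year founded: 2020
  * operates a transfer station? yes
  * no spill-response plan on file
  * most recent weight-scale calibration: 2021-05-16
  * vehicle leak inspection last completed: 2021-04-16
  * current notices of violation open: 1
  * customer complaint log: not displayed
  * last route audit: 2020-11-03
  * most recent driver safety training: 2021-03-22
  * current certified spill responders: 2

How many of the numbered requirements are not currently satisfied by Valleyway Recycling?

10

1. waste-hauler permit absent → not met
2. condition 'operates a transfer station' holds; customer complaint log absent → not met
3. drivers with hazwaste endorsement 2 < 3 → not met
4. vehicle leak inspection 63 days ago vs limit 90 → met
5. spill-response plan absent → not met
6. driver safety training 88 days ago vs limit 60 → not met
7. notices of violation open 1 > 0 → not met
8. landfill permit verification 284 days ago vs limit 270 → not met
9. certified spill responders 2 < 4 → not met
10. weight-scale calibration 33 days ago vs limit 30 → not met
11. route audit 227 days ago vs limit 180 → not met
Not met: 10 of 11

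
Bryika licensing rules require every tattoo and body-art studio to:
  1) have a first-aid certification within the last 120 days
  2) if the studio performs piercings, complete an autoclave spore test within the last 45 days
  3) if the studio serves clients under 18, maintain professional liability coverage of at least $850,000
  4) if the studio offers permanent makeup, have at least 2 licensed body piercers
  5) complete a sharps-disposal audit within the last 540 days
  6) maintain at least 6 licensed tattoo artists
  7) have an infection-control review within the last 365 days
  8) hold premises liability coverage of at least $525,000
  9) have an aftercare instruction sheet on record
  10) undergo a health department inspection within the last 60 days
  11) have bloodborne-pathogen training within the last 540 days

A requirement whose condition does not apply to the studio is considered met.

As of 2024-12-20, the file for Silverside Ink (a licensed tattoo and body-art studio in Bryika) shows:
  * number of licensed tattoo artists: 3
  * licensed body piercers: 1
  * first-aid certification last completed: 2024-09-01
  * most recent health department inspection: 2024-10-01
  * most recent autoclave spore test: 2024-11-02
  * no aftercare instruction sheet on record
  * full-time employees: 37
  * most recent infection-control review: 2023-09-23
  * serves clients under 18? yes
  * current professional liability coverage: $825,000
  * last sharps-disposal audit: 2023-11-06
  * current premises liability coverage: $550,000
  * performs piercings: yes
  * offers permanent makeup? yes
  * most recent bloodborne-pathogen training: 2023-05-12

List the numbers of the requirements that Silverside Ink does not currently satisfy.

1. first-aid certification 110 days ago vs limit 120 → met
2. condition 'performs piercings' holds; autoclave spore test 48 days ago vs limit 45 → not met
3. condition 'serves clients under 18' holds; professional liability coverage $825,000 < $850,000 → not met
4. condition 'offers permanent makeup' holds; licensed body piercers 1 < 2 → not met
5. sharps-disposal audit 410 days ago vs limit 540 → met
6. licensed tattoo artists 3 < 6 → not met
7. infection-control review 454 days ago vs limit 365 → not met
8. premises liability coverage $550,000 ≥ $525,000 → met
9. aftercare instruction sheet absent → not met
10. health department inspection 80 days ago vs limit 60 → not met
11. bloodborne-pathogen training 588 days ago vs limit 540 → not met
Not met: 2, 3, 4, 6, 7, 9, 10, 11

2, 3, 4, 6, 7, 9, 10, 11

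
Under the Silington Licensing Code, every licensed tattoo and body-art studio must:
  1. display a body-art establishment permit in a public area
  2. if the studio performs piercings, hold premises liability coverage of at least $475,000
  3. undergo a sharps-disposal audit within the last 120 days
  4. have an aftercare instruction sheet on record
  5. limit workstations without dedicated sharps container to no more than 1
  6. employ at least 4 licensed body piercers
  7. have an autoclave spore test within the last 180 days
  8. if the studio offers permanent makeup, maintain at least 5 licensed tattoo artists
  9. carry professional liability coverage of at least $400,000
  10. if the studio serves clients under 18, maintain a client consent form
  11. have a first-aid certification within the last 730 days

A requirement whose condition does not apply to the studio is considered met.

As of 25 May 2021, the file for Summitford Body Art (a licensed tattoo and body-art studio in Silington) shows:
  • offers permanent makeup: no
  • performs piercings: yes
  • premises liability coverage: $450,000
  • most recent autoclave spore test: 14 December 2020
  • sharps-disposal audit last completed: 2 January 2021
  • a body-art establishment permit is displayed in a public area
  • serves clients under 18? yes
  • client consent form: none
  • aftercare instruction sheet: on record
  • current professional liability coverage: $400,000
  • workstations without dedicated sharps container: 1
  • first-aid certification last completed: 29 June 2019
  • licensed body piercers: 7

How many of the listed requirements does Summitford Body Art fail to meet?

3

1. body-art establishment permit present → met
2. condition 'performs piercings' holds; premises liability coverage $450,000 < $475,000 → not met
3. sharps-disposal audit 143 days ago vs limit 120 → not met
4. aftercare instruction sheet present → met
5. workstations without dedicated sharps container 1 ≤ 1 → met
6. licensed body piercers 7 ≥ 4 → met
7. autoclave spore test 162 days ago vs limit 180 → met
8. condition 'offers permanent makeup' does not hold → requirement n/a → met
9. professional liability coverage $400,000 ≥ $400,000 → met
10. condition 'serves clients under 18' holds; client consent form absent → not met
11. first-aid certification 696 days ago vs limit 730 → met
Not met: 3 of 11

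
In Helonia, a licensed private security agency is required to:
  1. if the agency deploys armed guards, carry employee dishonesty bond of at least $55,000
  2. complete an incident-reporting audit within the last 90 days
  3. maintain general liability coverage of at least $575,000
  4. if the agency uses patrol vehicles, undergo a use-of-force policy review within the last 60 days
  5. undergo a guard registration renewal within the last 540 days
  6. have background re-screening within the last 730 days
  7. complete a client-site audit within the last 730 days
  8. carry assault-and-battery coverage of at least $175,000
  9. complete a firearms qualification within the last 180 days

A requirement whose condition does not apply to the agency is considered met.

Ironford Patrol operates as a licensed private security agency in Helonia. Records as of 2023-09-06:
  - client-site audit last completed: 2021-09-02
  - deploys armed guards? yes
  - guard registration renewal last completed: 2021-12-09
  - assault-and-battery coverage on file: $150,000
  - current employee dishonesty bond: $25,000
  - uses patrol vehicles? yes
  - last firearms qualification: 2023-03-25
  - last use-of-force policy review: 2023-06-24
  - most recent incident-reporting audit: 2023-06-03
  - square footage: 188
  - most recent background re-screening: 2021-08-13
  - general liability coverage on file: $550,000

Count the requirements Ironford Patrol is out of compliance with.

1. condition 'deploys armed guards' holds; employee dishonesty bond $25,000 < $55,000 → not met
2. incident-reporting audit 95 days ago vs limit 90 → not met
3. general liability coverage $550,000 < $575,000 → not met
4. condition 'uses patrol vehicles' holds; use-of-force policy review 74 days ago vs limit 60 → not met
5. guard registration renewal 636 days ago vs limit 540 → not met
6. background re-screening 754 days ago vs limit 730 → not met
7. client-site audit 734 days ago vs limit 730 → not met
8. assault-and-battery coverage $150,000 < $175,000 → not met
9. firearms qualification 165 days ago vs limit 180 → met
Not met: 8 of 9

8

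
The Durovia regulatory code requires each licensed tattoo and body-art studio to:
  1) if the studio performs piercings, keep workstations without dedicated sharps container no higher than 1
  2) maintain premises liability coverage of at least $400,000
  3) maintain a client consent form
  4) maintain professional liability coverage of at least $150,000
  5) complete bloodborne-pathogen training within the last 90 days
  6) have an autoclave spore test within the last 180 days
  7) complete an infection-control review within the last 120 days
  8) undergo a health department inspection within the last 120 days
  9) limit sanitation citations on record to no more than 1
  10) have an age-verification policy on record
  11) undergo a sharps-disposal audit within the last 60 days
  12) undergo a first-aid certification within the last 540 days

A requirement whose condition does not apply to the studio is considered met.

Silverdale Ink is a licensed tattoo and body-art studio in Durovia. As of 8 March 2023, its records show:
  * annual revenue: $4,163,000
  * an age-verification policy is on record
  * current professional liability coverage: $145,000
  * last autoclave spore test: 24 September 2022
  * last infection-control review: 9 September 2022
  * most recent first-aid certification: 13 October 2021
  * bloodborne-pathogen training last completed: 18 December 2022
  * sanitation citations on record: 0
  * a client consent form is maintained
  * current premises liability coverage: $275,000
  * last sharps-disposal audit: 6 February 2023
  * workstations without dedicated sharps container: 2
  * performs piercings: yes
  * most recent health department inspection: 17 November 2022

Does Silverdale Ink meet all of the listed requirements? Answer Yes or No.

No

1. condition 'performs piercings' holds; workstations without dedicated sharps container 2 > 1 → not met
2. premises liability coverage $275,000 < $400,000 → not met
3. client consent form present → met
4. professional liability coverage $145,000 < $150,000 → not met
5. bloodborne-pathogen training 80 days ago vs limit 90 → met
6. autoclave spore test 165 days ago vs limit 180 → met
7. infection-control review 180 days ago vs limit 120 → not met
8. health department inspection 111 days ago vs limit 120 → met
9. sanitation citations on record 0 ≤ 1 → met
10. age-verification policy present → met
11. sharps-disposal audit 30 days ago vs limit 60 → met
12. first-aid certification 511 days ago vs limit 540 → met
Not met: 1, 2, 4, 7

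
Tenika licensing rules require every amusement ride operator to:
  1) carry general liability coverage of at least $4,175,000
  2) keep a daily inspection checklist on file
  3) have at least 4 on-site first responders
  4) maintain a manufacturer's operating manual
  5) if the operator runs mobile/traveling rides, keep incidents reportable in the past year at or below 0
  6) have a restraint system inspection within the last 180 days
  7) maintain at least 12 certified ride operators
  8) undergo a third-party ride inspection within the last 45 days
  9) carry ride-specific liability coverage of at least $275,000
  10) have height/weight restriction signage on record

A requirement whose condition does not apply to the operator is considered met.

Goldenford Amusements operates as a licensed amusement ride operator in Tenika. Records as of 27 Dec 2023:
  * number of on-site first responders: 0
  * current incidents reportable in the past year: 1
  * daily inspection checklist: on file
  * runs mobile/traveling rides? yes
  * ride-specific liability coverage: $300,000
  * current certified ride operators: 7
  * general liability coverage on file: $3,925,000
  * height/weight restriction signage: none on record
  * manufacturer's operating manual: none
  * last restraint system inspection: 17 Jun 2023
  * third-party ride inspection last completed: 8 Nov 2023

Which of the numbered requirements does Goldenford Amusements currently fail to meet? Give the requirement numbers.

1, 3, 4, 5, 6, 7, 8, 10

1. general liability coverage $3,925,000 < $4,175,000 → not met
2. daily inspection checklist present → met
3. on-site first responders 0 < 4 → not met
4. manufacturer's operating manual absent → not met
5. condition 'runs mobile/traveling rides' holds; incidents reportable in the past year 1 > 0 → not met
6. restraint system inspection 193 days ago vs limit 180 → not met
7. certified ride operators 7 < 12 → not met
8. third-party ride inspection 49 days ago vs limit 45 → not met
9. ride-specific liability coverage $300,000 ≥ $275,000 → met
10. height/weight restriction signage absent → not met
Not met: 1, 3, 4, 5, 6, 7, 8, 10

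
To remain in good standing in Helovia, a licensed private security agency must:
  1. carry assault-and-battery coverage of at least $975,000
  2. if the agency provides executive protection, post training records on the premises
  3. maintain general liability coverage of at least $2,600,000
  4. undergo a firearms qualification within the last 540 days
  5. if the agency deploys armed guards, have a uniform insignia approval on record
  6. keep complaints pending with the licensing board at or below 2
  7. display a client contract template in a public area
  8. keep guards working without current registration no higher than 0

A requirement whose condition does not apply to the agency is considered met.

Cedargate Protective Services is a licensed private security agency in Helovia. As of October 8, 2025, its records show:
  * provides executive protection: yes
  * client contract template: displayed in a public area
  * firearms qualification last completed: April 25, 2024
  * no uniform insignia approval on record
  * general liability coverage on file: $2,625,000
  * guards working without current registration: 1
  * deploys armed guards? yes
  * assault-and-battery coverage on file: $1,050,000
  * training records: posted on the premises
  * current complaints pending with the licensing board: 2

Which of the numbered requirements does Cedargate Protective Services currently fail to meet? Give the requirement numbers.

1. assault-and-battery coverage $1,050,000 ≥ $975,000 → met
2. condition 'provides executive protection' holds; training records present → met
3. general liability coverage $2,625,000 ≥ $2,600,000 → met
4. firearms qualification 531 days ago vs limit 540 → met
5. condition 'deploys armed guards' holds; uniform insignia approval absent → not met
6. complaints pending with the licensing board 2 ≤ 2 → met
7. client contract template present → met
8. guards working without current registration 1 > 0 → not met
Not met: 5, 8

5, 8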